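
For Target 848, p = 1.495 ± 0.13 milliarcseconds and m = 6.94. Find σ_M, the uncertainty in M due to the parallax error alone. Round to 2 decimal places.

σ_M = 0.19 mag

M = m − 5 log₁₀ d + 5 = m + 5 log₁₀ p + 5, so ∂M/∂p = 5/(p ln 10).
σ_M = (5/ln 10) · (σ_p/p) = 2.1715 × 0.13/1.495 = 2.1715 × 0.086957 = 0.18883.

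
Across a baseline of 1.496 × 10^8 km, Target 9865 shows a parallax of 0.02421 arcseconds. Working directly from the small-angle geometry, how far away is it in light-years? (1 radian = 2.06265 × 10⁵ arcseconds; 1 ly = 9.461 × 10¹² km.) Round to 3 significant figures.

θ = 0.02421″ = 0.02421/206265 = 1.1737 × 10^-7 rad.
d = B/θ = (1.496 × 10^8) / (1.1737 × 10^-7) = 1.2746 × 10^15 km = (1.2746 × 10^15) / (9.461 × 10^12) ly = 134.72 ly.

135 ly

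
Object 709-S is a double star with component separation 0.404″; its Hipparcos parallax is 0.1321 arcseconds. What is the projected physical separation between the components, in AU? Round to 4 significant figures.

d = 1/p = 1/0.1321″ = 7.57 pc.
At distance d (pc), an angle of θ arcsec spans θ·d AU: s = 0.404 × 7.57 = 3.0583 AU.

3.058 AU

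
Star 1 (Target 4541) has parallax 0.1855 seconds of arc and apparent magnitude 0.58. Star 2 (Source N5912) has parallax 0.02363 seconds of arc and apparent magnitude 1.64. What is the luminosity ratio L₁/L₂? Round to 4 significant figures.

L₁/L₂ = 0.04308

d₁ = 1/p₁ = 1/0.1855″ = 5.3908 pc; d₂ = 1/p₂ = 1/0.02363″ = 42.319 pc.
M₁ = m₁ − 5 log₁₀ d₁ + 5 = 0.58 − 3.6583 + 5 = 1.9217.
M₂ = 1.64 − 8.1327 + 5 = -1.4927.
L₁/L₂ = 10^(0.4(M₂ − M₁)) = 10^(0.4 × (-3.4144)) = 10^(-1.36576) = 0.043076.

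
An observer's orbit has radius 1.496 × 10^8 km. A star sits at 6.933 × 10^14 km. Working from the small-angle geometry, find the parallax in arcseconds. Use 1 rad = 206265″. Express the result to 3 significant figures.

θ ≈ B/d = (1.496 × 10^8) / (6.933 × 10^14) = 2.1578 × 10^-7 rad.
In arcseconds: 2.1578 × 10^-7 × 206265 = 0.044508″.

0.0445 arcsec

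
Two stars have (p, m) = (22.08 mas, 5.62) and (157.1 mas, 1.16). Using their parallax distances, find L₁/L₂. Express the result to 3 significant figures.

d₁ = 1/p₁ = 1/0.02208″ = 45.29 pc; d₂ = 1/p₂ = 1/0.1571″ = 6.3654 pc.
M₁ = m₁ − 5 log₁₀ d₁ + 5 = 5.62 − 8.2800 + 5 = 2.3400.
M₂ = 1.16 − 4.0191 + 5 = 2.1409.
L₁/L₂ = 10^(0.4(M₂ − M₁)) = 10^(0.4 × (-0.1991)) = 10^(-0.07964) = 0.83245.

L₁/L₂ = 0.832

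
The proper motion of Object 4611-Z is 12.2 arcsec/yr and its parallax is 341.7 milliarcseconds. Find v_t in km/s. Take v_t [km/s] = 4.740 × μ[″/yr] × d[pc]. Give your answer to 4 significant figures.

169.2 km/s

d = 1/p = 1/0.3417″ = 2.9265 pc.
v_t = 4.74 × μ × d = 4.74 × 12.2 × 2.9265 = 169.23 km/s.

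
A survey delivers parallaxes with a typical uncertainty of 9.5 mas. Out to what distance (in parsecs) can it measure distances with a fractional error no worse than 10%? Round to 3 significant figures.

σ_d/d = σ_p/p, so the condition is σ_p/p ≤ 0.10, i.e. p ≥ σ_p/0.10.
p_min = 9.5/0.10 = 95 mas = 0.095 arcsec.
d_max = 1/p_min = 1/0.095 = 10.526 pc.

10.5 pc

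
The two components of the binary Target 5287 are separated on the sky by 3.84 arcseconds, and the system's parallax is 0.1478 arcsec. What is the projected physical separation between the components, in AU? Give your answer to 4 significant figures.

25.98 AU

d = 1/p = 1/0.1478″ = 6.7659 pc.
At distance d (pc), an angle of θ arcsec spans θ·d AU: s = 3.84 × 6.7659 = 25.981 AU.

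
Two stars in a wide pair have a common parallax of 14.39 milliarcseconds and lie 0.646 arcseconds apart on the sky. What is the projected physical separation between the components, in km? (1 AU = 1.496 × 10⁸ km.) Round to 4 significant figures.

d = 1/p = 1/0.01439″ = 69.493 pc.
At distance d (pc), an angle of θ arcsec spans θ·d AU: s = 0.646 × 69.493 = 44.892 AU.
= 44.892 × 1.496 × 10⁸ km = 6.7158 × 10^9 km.

6.716 × 10^9 km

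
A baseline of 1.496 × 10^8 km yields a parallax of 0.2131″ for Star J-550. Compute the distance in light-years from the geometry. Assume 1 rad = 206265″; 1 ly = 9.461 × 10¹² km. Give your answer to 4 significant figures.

θ = 0.2131″ = 0.2131/206265 = 1.0331 × 10^-6 rad.
d = B/θ = (1.496 × 10^8) / (1.0331 × 10^-6) = 1.4481 × 10^14 km = (1.4481 × 10^14) / (9.461 × 10^12) ly = 15.306 ly.

15.31 ly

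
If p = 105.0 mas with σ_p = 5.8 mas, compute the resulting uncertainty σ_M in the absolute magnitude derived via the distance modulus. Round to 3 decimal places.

M = m − 5 log₁₀ d + 5 = m + 5 log₁₀ p + 5, so ∂M/∂p = 5/(p ln 10).
σ_M = (5/ln 10) · (σ_p/p) = 2.1715 × 5.8/105.0 = 2.1715 × 0.055238 = 0.11995.

σ_M = 0.120 mag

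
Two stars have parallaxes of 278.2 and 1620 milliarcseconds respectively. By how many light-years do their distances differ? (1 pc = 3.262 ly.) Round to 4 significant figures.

9.712 ly

d_A = 1/0.2782″ = 3.5945 pc; d_B = 1/1.620″ = 0.61728 pc.
|d_B − d_A| = |0.61728 − 3.5945| = 2.9772 pc = 2.9772 × 3.262 ly = 9.7116 ly.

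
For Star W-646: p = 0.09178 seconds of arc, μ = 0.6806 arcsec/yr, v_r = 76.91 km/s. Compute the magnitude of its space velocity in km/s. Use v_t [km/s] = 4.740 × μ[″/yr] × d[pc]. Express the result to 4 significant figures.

84.56 km/s

d = 1/p = 1/0.09178″ = 10.896 pc.
v_t = 4.740 μ d = 4.740 × 0.6806 × 10.896 = 35.151 km/s.
v = √(v_r² + v_t²) = √(76.91² + 35.151²) = √7150.74 = 84.562 km/s.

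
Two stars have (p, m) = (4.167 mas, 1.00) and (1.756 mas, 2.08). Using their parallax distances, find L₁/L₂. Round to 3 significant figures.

d₁ = 1/p₁ = 1/0.004167″ = 239.98 pc; d₂ = 1/p₂ = 1/0.001756″ = 569.48 pc.
M₁ = m₁ − 5 log₁₀ d₁ + 5 = 1.00 − 11.9009 + 5 = -5.9009.
M₂ = 2.08 − 13.7774 + 5 = -6.6974.
L₁/L₂ = 10^(0.4(M₂ − M₁)) = 10^(0.4 × (-0.7965)) = 10^(-0.31860) = 0.48018.

L₁/L₂ = 0.480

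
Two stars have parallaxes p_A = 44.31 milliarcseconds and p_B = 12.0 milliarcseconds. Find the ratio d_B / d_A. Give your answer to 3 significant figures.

3.69

Since d = 1/p, d_B/d_A = p_A/p_B.
= 44.31 / 12.0 = 3.6925.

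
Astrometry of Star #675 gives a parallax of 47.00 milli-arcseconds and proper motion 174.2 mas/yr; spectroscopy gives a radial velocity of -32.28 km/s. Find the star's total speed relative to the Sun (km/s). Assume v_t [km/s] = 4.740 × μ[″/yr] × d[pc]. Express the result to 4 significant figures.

d = 1/p = 1/0.04700″ = 21.277 pc.
μ = 174.2 mas/yr = 0.1742 ″/yr.
v_t = 4.740 μ d = 4.740 × 0.1742 × 21.277 = 17.569 km/s.
v = √(v_r² + v_t²) = √((-32.28)² + 17.569²) = √1350.67 = 36.751 km/s.

36.75 km/s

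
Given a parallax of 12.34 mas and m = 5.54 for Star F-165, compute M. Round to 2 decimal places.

M = 1.00

d = 1/p = 1/0.01234″ = 81.037 pc.
m − M = 5 log₁₀(81.037) − 5 = 9.5434 − 5 = 4.5434.
M = m − (m − M) = 5.54 − 4.5434 = 1.00.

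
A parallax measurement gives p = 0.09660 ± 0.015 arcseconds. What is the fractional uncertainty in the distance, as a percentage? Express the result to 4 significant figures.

For d = 1/p, |σ_d/d| = |σ_p/p|.
σ_p/p = 0.015 / 0.09660 = 0.15528 = 15.528%.

15.53%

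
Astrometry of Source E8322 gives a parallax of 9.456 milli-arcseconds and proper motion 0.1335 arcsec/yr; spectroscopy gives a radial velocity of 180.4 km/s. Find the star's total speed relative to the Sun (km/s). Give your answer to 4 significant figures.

192.4 km/s

d = 1/p = 1/0.009456″ = 105.75 pc.
v_t = 4.740 μ d = 4.740 × 0.1335 × 105.75 = 66.918 km/s.
v = √(v_r² + v_t²) = √(180.4² + 66.918²) = √37022.2 = 192.41 km/s.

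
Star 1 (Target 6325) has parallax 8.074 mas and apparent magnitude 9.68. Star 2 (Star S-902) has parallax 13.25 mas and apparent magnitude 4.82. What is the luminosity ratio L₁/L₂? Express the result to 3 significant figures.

d₁ = 1/p₁ = 1/0.008074″ = 123.85 pc; d₂ = 1/p₂ = 1/0.01325″ = 75.472 pc.
M₁ = m₁ − 5 log₁₀ d₁ + 5 = 9.68 − 10.4645 + 5 = 4.2155.
M₂ = 4.82 − 9.3889 + 5 = 0.4311.
L₁/L₂ = 10^(0.4(M₂ − M₁)) = 10^(0.4 × (-3.7844)) = 10^(-1.51376) = 0.030637.

L₁/L₂ = 0.0306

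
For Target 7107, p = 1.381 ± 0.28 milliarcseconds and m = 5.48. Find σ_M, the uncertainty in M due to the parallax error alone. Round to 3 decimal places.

M = m − 5 log₁₀ d + 5 = m + 5 log₁₀ p + 5, so ∂M/∂p = 5/(p ln 10).
σ_M = (5/ln 10) · (σ_p/p) = 2.1715 × 0.28/1.381 = 2.1715 × 0.20275 = 0.44027.

σ_M = 0.440 mag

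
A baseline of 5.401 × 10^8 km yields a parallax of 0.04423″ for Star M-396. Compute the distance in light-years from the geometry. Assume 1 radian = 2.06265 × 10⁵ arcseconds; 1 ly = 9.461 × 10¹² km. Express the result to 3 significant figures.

266 ly

θ = 0.04423″ = 0.04423/206265 = 2.1443 × 10^-7 rad.
d = B/θ = (5.401 × 10^8) / (2.1443 × 10^-7) = 2.5188 × 10^15 km = (2.5188 × 10^15) / (9.461 × 10^12) ly = 266.23 ly.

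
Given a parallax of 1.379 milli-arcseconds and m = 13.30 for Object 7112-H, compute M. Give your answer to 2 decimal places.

M = 4.00

d = 1/p = 1/0.001379″ = 725.16 pc.
m − M = 5 log₁₀(725.16) − 5 = 14.3022 − 5 = 9.3022.
M = m − (m − M) = 13.30 − 9.3022 = 4.00.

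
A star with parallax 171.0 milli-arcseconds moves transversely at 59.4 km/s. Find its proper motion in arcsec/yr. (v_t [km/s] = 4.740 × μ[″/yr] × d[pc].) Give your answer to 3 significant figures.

2.14 arcsec/yr

d = 1/p = 1/0.1710″ = 5.848 pc.
μ = v_t / (4.74 d) = 59.4 / (4.74 × 5.848) = 59.4 / 27.72 = 2.1429 ″/yr.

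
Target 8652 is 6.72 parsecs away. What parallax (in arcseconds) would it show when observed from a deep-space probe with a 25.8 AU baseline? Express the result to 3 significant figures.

3.84 arcsec

p (arcsec) = B (AU) / d (pc).
p = 25.8 / 6.72 = 3.8393 arcsec.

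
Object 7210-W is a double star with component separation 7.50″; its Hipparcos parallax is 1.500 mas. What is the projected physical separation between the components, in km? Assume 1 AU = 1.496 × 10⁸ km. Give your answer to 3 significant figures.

d = 1/p = 1/0.001500″ = 666.67 pc.
At distance d (pc), an angle of θ arcsec spans θ·d AU: s = 7.50 × 666.67 = 5000 AU.
= 5000 × 1.496 × 10⁸ km = 7.4800 × 10^11 km.

7.48 × 10^11 km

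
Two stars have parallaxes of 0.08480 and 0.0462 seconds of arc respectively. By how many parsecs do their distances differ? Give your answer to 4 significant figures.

d_A = 1/0.08480″ = 11.792 pc; d_B = 1/0.04620″ = 21.645 pc.
|d_B − d_A| = |21.645 − 11.792| = 9.853 pc.

9.853 pc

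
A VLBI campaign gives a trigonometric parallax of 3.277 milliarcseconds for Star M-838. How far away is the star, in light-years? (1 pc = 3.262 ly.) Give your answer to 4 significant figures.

p = 3.277 milliarcseconds = 0.003277 arcsec.
d = 1/p = 1/0.003277 = 305.16 pc.
In light-years: 305.16 × 3.262 = 995.43 ly.

995.4 light years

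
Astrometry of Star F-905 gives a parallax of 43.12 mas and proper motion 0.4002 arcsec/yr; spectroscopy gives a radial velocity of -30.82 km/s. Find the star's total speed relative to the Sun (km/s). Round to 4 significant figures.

53.71 km/s

d = 1/p = 1/0.04312″ = 23.191 pc.
v_t = 4.740 μ d = 4.740 × 0.4002 × 23.191 = 43.992 km/s.
v = √(v_r² + v_t²) = √((-30.82)² + 43.992²) = √2885.17 = 53.714 km/s.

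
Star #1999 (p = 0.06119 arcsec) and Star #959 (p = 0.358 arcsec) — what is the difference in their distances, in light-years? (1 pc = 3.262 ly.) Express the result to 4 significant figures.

44.20 ly

d_A = 1/0.06119″ = 16.343 pc; d_B = 1/0.3580″ = 2.7933 pc.
|d_B − d_A| = |2.7933 − 16.343| = 13.55 pc = 13.55 × 3.262 ly = 44.2 ly.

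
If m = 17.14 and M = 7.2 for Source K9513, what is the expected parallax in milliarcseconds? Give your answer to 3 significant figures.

1.03 mas

m − M = 17.14 − 7.2 = 9.94.
d = 10^((m−M)/5 + 1) = 10^2.988 = 972.75 pc.
p = 1/d = 1/972.75 = 0.001028 arcsec = 1.028 mas.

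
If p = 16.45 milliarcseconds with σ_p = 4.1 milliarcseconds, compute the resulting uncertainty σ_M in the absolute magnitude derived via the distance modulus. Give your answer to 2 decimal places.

M = m − 5 log₁₀ d + 5 = m + 5 log₁₀ p + 5, so ∂M/∂p = 5/(p ln 10).
σ_M = (5/ln 10) · (σ_p/p) = 2.1715 × 4.1/16.45 = 2.1715 × 0.24924 = 0.54122.

σ_M = 0.54 mag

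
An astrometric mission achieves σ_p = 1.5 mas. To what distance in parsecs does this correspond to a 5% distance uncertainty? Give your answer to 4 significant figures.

33.33 pc

σ_d/d = σ_p/p, so the condition is σ_p/p ≤ 0.05, i.e. p ≥ σ_p/0.05.
p_min = 1.5/0.05 = 30 mas = 0.03 arcsec.
d_max = 1/p_min = 1/0.03 = 33.333 pc.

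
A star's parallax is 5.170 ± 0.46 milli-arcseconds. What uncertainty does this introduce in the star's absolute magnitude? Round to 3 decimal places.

M = m − 5 log₁₀ d + 5 = m + 5 log₁₀ p + 5, so ∂M/∂p = 5/(p ln 10).
σ_M = (5/ln 10) · (σ_p/p) = 2.1715 × 0.46/5.170 = 2.1715 × 0.088975 = 0.19321.

σ_M = 0.193 mag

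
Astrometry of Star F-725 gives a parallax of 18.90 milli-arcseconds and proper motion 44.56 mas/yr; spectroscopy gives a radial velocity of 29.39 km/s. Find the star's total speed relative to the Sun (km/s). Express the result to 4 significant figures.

31.44 km/s

d = 1/p = 1/0.01890″ = 52.91 pc.
μ = 44.56 mas/yr = 0.04456 ″/yr.
v_t = 4.740 μ d = 4.740 × 0.04456 × 52.91 = 11.175 km/s.
v = √(v_r² + v_t²) = √(29.39² + 11.175²) = √988.653 = 31.443 km/s.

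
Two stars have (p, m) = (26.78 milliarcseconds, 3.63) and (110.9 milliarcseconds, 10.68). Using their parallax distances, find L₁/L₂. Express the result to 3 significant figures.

d₁ = 1/p₁ = 1/0.02678″ = 37.341 pc; d₂ = 1/p₂ = 1/0.1109″ = 9.0171 pc.
M₁ = m₁ − 5 log₁₀ d₁ + 5 = 3.63 − 7.8609 + 5 = 0.7691.
M₂ = 10.68 − 4.7753 + 5 = 10.9047.
L₁/L₂ = 10^(0.4(M₂ − M₁)) = 10^(0.4 × 10.1356) = 10^4.05424 = 11330.

L₁/L₂ = 11300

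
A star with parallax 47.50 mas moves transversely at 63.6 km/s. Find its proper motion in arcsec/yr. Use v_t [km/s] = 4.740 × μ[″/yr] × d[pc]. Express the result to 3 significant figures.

0.637 arcsec/yr

d = 1/p = 1/0.04750″ = 21.053 pc.
μ = v_t / (4.74 d) = 63.6 / (4.74 × 21.053) = 63.6 / 99.791 = 0.63733 ″/yr.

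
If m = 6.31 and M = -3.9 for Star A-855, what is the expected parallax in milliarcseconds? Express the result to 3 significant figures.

0.908 mas

m − M = 6.31 − (-3.9) = 10.21.
d = 10^((m−M)/5 + 1) = 10^3.042 = 1101.5 pc.
p = 1/d = 1/1101.5 = 0.00090785 arcsec = 0.90785 mas.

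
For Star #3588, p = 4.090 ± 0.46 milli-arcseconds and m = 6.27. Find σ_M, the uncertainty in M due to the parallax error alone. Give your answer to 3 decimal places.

σ_M = 0.244 mag

M = m − 5 log₁₀ d + 5 = m + 5 log₁₀ p + 5, so ∂M/∂p = 5/(p ln 10).
σ_M = (5/ln 10) · (σ_p/p) = 2.1715 × 0.46/4.090 = 2.1715 × 0.11247 = 0.24423.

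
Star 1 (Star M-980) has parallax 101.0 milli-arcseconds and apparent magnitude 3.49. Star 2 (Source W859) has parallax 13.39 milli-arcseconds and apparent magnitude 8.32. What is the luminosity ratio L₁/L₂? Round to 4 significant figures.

L₁/L₂ = 1.503

d₁ = 1/p₁ = 1/0.1010″ = 9.901 pc; d₂ = 1/p₂ = 1/0.01339″ = 74.683 pc.
M₁ = m₁ − 5 log₁₀ d₁ + 5 = 3.49 − 4.9784 + 5 = 3.5116.
M₂ = 8.32 − 9.3661 + 5 = 3.9539.
L₁/L₂ = 10^(0.4(M₂ − M₁)) = 10^(0.4 × 0.4423) = 10^0.17692 = 1.5029.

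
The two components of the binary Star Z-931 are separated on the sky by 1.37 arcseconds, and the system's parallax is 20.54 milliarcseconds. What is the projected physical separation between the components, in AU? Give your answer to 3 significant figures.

66.7 AU

d = 1/p = 1/0.02054″ = 48.685 pc.
At distance d (pc), an angle of θ arcsec spans θ·d AU: s = 1.37 × 48.685 = 66.698 AU.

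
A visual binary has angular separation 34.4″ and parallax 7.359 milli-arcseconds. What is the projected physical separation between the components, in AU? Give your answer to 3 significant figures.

4670 AU

d = 1/p = 1/0.007359″ = 135.89 pc.
At distance d (pc), an angle of θ arcsec spans θ·d AU: s = 34.4 × 135.89 = 4674.6 AU.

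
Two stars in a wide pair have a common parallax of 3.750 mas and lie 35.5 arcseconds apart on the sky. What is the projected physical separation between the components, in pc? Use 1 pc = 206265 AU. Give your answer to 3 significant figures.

0.0459 pc

d = 1/p = 1/0.003750″ = 266.67 pc.
At distance d (pc), an angle of θ arcsec spans θ·d AU: s = 35.5 × 266.67 = 9466.8 AU.
= 9466.8 / 206265 = 0.045896 pc.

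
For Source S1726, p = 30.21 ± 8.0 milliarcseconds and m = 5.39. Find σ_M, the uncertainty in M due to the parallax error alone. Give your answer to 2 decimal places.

σ_M = 0.58 mag

M = m − 5 log₁₀ d + 5 = m + 5 log₁₀ p + 5, so ∂M/∂p = 5/(p ln 10).
σ_M = (5/ln 10) · (σ_p/p) = 2.1715 × 8.0/30.21 = 2.1715 × 0.26481 = 0.57503.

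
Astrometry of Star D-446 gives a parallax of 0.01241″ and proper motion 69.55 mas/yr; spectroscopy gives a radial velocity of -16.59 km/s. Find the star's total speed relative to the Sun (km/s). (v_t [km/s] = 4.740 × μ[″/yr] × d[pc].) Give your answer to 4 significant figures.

d = 1/p = 1/0.01241″ = 80.58 pc.
μ = 69.55 mas/yr = 0.06955 ″/yr.
v_t = 4.740 μ d = 4.740 × 0.06955 × 80.58 = 26.565 km/s.
v = √(v_r² + v_t²) = √((-16.59)² + 26.565²) = √980.927 = 31.32 km/s.

31.32 km/s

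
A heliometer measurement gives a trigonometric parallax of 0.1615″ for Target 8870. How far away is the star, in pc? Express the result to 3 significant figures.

6.19 pc

d = 1/p = 1/0.1615 = 6.192 pc.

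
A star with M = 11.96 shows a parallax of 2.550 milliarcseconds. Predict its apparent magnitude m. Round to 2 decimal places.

m = 19.93

d = 1/p = 1/0.002550″ = 392.16 pc.
m − M = 5 log₁₀ d − 5 = 5 log₁₀(392.16) − 5 = 12.9673 − 5 = 7.9673.
m = M + (m − M) = 11.96 + 7.9673 = 19.93.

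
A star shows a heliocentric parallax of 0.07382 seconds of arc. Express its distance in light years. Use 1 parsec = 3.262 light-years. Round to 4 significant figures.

44.19 light years

d = 1/p = 1/0.07382 = 13.546 pc.
In light-years: 13.546 × 3.262 = 44.187 ly.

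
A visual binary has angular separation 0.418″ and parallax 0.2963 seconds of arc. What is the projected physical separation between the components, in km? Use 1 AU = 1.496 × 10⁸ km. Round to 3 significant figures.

2.11 × 10^8 km

d = 1/p = 1/0.2963″ = 3.375 pc.
At distance d (pc), an angle of θ arcsec spans θ·d AU: s = 0.418 × 3.375 = 1.4108 AU.
= 1.4108 × 1.496 × 10⁸ km = 2.1106 × 10^8 km.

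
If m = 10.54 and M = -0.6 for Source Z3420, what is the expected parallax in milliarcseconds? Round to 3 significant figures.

m − M = 10.54 − (-0.6) = 11.14.
d = 10^((m−M)/5 + 1) = 10^3.228 = 1690.4 pc.
p = 1/d = 1/1690.4 = 0.00059158 arcsec = 0.59158 mas.

0.592 mas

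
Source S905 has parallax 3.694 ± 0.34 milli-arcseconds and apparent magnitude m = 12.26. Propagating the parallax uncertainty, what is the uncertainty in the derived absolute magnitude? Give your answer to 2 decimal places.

M = m − 5 log₁₀ d + 5 = m + 5 log₁₀ p + 5, so ∂M/∂p = 5/(p ln 10).
σ_M = (5/ln 10) · (σ_p/p) = 2.1715 × 0.34/3.694 = 2.1715 × 0.092041 = 0.19987.

σ_M = 0.20 mag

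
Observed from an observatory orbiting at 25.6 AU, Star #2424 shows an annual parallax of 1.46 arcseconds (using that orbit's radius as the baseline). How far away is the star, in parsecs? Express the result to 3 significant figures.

With baseline B (in AU) and parallax p (in arcsec), d = B/p parsecs.
d = 25.6 / 1.46 = 17.534 pc.

17.5 pc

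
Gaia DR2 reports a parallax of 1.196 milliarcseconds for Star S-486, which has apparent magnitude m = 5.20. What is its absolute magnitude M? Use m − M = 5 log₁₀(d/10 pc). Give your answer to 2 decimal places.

d = 1/p = 1/0.001196″ = 836.12 pc.
m − M = 5 log₁₀(836.12) − 5 = 14.6113 − 5 = 9.6113.
M = m − (m − M) = 5.20 − 9.6113 = -4.41.

M = -4.41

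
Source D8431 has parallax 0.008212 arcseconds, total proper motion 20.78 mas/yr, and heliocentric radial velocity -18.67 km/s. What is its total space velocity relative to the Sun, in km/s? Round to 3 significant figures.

d = 1/p = 1/0.008212″ = 121.77 pc.
μ = 20.78 mas/yr = 0.02078 ″/yr.
v_t = 4.740 μ d = 4.740 × 0.02078 × 121.77 = 11.994 km/s.
v = √(v_r² + v_t²) = √((-18.67)² + 11.994²) = √492.425 = 22.191 km/s.

22.2 km/s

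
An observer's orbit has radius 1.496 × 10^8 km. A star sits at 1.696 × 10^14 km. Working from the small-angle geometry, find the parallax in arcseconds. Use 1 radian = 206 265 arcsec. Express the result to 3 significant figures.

θ ≈ B/d = (1.496 × 10^8) / (1.696 × 10^14) = 8.8208 × 10^-7 rad.
In arcseconds: 8.8208 × 10^-7 × 206265 = 0.18194″.

0.182 arcsec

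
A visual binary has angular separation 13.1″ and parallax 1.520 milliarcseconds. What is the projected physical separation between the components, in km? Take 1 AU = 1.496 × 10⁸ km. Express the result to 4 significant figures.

d = 1/p = 1/0.001520″ = 657.89 pc.
At distance d (pc), an angle of θ arcsec spans θ·d AU: s = 13.1 × 657.89 = 8618.4 AU.
= 8618.4 × 1.496 × 10⁸ km = 1.2893 × 10^12 km.

1.289 × 10^12 km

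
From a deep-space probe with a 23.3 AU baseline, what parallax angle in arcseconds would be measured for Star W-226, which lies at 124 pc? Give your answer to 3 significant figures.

p (arcsec) = B (AU) / d (pc).
p = 23.3 / 124 = 0.1879 arcsec.

0.188 arcsec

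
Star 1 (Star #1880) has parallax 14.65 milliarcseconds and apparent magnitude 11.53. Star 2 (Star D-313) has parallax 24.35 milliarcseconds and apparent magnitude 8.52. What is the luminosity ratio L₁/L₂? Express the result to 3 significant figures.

d₁ = 1/p₁ = 1/0.01465″ = 68.259 pc; d₂ = 1/p₂ = 1/0.02435″ = 41.068 pc.
M₁ = m₁ − 5 log₁₀ d₁ + 5 = 11.53 − 9.1708 + 5 = 7.3592.
M₂ = 8.52 − 8.0675 + 5 = 5.4525.
L₁/L₂ = 10^(0.4(M₂ − M₁)) = 10^(0.4 × (-1.9067)) = 10^(-0.76268) = 0.17271.

L₁/L₂ = 0.173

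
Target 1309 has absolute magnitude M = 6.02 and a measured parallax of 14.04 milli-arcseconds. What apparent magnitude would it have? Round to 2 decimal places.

d = 1/p = 1/0.01404″ = 71.225 pc.
m − M = 5 log₁₀ d − 5 = 5 log₁₀(71.225) − 5 = 9.2632 − 5 = 4.2632.
m = M + (m − M) = 6.02 + 4.2632 = 10.28.

m = 10.28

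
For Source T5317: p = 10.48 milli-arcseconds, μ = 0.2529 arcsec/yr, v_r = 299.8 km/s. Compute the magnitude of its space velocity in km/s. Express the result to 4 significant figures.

320.9 km/s

d = 1/p = 1/0.01048″ = 95.42 pc.
v_t = 4.740 μ d = 4.740 × 0.2529 × 95.42 = 114.38 km/s.
v = √(v_r² + v_t²) = √(299.8² + 114.38²) = √102963 = 320.88 km/s.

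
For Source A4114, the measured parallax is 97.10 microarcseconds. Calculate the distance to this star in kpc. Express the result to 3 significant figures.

p = 97.10 microarcseconds = 0.00009710 arcsec.
d = 1/p = 1/0.00009710 = 10299 pc.
= 10.299 kpc.

10.3 kpc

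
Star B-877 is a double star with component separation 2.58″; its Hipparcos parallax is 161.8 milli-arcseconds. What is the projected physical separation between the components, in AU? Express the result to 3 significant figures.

15.9 AU

d = 1/p = 1/0.1618″ = 6.1805 pc.
At distance d (pc), an angle of θ arcsec spans θ·d AU: s = 2.58 × 6.1805 = 15.946 AU.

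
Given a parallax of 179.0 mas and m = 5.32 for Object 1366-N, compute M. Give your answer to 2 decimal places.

d = 1/p = 1/0.1790″ = 5.5866 pc.
m − M = 5 log₁₀(5.5866) − 5 = 3.7357 − 5 = -1.2643.
M = m − (m − M) = 5.32 − (-1.2643) = 6.58.

M = 6.58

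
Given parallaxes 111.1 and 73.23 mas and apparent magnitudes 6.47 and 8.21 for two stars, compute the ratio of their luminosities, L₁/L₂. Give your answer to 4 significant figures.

d₁ = 1/p₁ = 1/0.1111″ = 9.0009 pc; d₂ = 1/p₂ = 1/0.07323″ = 13.656 pc.
M₁ = m₁ − 5 log₁₀ d₁ + 5 = 6.47 − 4.7714 + 5 = 6.6986.
M₂ = 8.21 − 5.6766 + 5 = 7.5334.
L₁/L₂ = 10^(0.4(M₂ − M₁)) = 10^(0.4 × 0.8348) = 10^0.33392 = 2.1573.

L₁/L₂ = 2.157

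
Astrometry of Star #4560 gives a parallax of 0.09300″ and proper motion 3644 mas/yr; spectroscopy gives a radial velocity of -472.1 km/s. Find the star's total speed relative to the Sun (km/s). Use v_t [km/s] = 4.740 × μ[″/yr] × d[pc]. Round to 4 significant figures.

d = 1/p = 1/0.09300″ = 10.753 pc.
μ = 3644 mas/yr = 3.644 ″/yr.
v_t = 4.740 μ d = 4.740 × 3.644 × 10.753 = 185.73 km/s.
v = √(v_r² + v_t²) = √((-472.1)² + 185.73²) = √257374 = 507.32 km/s.

507.3 km/s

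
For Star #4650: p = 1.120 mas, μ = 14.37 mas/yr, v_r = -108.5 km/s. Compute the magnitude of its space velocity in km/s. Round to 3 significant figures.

124 km/s

d = 1/p = 1/0.001120″ = 892.86 pc.
μ = 14.37 mas/yr = 0.01437 ″/yr.
v_t = 4.740 μ d = 4.740 × 0.01437 × 892.86 = 60.816 km/s.
v = √(v_r² + v_t²) = √((-108.5)² + 60.816²) = √15470.8 = 124.38 km/s.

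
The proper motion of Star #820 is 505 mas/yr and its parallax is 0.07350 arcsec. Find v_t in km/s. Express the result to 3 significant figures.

32.6 km/s

d = 1/p = 1/0.07350″ = 13.605 pc.
μ = 505 mas/yr = 0.505 ″/yr.
v_t = 4.74 × μ × d = 4.74 × 0.505 × 13.605 = 32.566 km/s.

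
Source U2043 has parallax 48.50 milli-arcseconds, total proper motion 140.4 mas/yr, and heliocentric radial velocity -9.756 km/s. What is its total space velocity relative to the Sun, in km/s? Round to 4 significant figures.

16.84 km/s

d = 1/p = 1/0.04850″ = 20.619 pc.
μ = 140.4 mas/yr = 0.1404 ″/yr.
v_t = 4.740 μ d = 4.740 × 0.1404 × 20.619 = 13.722 km/s.
v = √(v_r² + v_t²) = √((-9.756)² + 13.722²) = √283.473 = 16.837 km/s.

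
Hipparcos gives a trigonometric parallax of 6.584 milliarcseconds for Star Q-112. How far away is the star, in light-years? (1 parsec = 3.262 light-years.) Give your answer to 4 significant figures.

495.4 light years

p = 6.584 milliarcseconds = 0.006584 arcsec.
d = 1/p = 1/0.006584 = 151.88 pc.
In light-years: 151.88 × 3.262 = 495.43 ly.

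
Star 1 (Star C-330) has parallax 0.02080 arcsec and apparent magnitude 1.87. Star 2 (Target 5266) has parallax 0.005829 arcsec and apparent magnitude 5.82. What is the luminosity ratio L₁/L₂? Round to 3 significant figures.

L₁/L₂ = 2.99

d₁ = 1/p₁ = 1/0.02080″ = 48.077 pc; d₂ = 1/p₂ = 1/0.005829″ = 171.56 pc.
M₁ = m₁ − 5 log₁₀ d₁ + 5 = 1.87 − 8.4097 + 5 = -1.5397.
M₂ = 5.82 − 11.1721 + 5 = -0.3521.
L₁/L₂ = 10^(0.4(M₂ − M₁)) = 10^(0.4 × 1.1876) = 10^0.47504 = 2.9857.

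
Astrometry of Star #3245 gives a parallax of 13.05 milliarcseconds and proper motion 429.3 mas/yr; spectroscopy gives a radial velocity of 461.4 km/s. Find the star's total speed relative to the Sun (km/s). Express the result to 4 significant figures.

d = 1/p = 1/0.01305″ = 76.628 pc.
μ = 429.3 mas/yr = 0.4293 ″/yr.
v_t = 4.740 μ d = 4.740 × 0.4293 × 76.628 = 155.93 km/s.
v = √(v_r² + v_t²) = √(461.4² + 155.93²) = √237204 = 487.04 km/s.

487.0 km/s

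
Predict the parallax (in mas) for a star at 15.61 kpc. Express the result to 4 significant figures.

d = 15.61 kpc = 15610 pc.
p = 1/d = 1/15610 = 0.000064061 arcsec.
= 0.000064061 × 1000 = 0.064061 mas.

0.06406 mas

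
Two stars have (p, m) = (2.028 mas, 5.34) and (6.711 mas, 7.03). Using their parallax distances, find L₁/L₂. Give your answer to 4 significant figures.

L₁/L₂ = 51.93

d₁ = 1/p₁ = 1/0.002028″ = 493.1 pc; d₂ = 1/p₂ = 1/0.006711″ = 149.01 pc.
M₁ = m₁ − 5 log₁₀ d₁ + 5 = 5.34 − 13.4647 + 5 = -3.1247.
M₂ = 7.03 − 10.8661 + 5 = 1.1639.
L₁/L₂ = 10^(0.4(M₂ − M₁)) = 10^(0.4 × 4.2886) = 10^1.71544 = 51.933.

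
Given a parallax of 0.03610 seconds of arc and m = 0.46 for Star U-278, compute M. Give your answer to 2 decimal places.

d = 1/p = 1/0.03610″ = 27.701 pc.
m − M = 5 log₁₀(27.701) − 5 = 7.2125 − 5 = 2.2125.
M = m − (m − M) = 0.46 − 2.2125 = -1.75.

M = -1.75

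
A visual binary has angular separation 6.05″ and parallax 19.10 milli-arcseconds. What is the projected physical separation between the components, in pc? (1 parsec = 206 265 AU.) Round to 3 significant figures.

0.00154 pc

d = 1/p = 1/0.01910″ = 52.356 pc.
At distance d (pc), an angle of θ arcsec spans θ·d AU: s = 6.05 × 52.356 = 316.75 AU.
= 316.75 / 206265 = 0.0015356 pc.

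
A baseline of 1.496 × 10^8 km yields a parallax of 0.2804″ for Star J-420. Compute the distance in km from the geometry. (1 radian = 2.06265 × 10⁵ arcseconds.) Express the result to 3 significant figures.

θ = 0.2804″ = 0.2804/206265 = 1.3594 × 10^-6 rad.
d = B/θ = (1.496 × 10^8) / (1.3594 × 10^-6) = 1.1005 × 10^14 km.

1.10 × 10^14 km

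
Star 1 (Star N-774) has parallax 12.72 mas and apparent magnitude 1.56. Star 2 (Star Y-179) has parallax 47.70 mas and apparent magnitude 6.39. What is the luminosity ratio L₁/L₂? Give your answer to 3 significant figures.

d₁ = 1/p₁ = 1/0.01272″ = 78.616 pc; d₂ = 1/p₂ = 1/0.04770″ = 20.964 pc.
M₁ = m₁ − 5 log₁₀ d₁ + 5 = 1.56 − 9.4776 + 5 = -2.9176.
M₂ = 6.39 − 6.6074 + 5 = 4.7826.
L₁/L₂ = 10^(0.4(M₂ − M₁)) = 10^(0.4 × 7.7002) = 10^3.08008 = 1202.5.

L₁/L₂ = 1200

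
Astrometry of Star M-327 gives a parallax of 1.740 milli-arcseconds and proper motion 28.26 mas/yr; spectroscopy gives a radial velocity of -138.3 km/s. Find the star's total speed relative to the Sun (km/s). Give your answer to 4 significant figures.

158.3 km/s

d = 1/p = 1/0.001740″ = 574.71 pc.
μ = 28.26 mas/yr = 0.02826 ″/yr.
v_t = 4.740 μ d = 4.740 × 0.02826 × 574.71 = 76.984 km/s.
v = √(v_r² + v_t²) = √((-138.3)² + 76.984²) = √25053.4 = 158.28 km/s.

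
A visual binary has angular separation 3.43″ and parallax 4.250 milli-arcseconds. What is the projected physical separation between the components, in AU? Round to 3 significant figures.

d = 1/p = 1/0.004250″ = 235.29 pc.
At distance d (pc), an angle of θ arcsec spans θ·d AU: s = 3.43 × 235.29 = 807.04 AU.

807 AU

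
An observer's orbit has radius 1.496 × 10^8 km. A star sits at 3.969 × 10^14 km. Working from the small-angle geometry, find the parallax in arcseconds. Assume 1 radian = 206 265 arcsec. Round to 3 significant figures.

0.0777 arcsec

θ ≈ B/d = (1.496 × 10^8) / (3.969 × 10^14) = 3.7692 × 10^-7 rad.
In arcseconds: 3.7692 × 10^-7 × 206265 = 0.077745″.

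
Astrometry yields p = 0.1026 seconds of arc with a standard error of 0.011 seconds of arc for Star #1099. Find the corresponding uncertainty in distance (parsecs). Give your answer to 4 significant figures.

1.045 pc

d = 1/p, so σ_d = σ_p / p².
σ_d = 0.0110 / (0.1026)² = 0.0110 / 0.010527 = 1.0449 pc.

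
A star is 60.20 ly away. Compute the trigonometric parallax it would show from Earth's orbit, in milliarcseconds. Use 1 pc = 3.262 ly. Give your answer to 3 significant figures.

54.2 mas

d = 60.20 ly ÷ 3.262 = 18.455 pc.
p = 1/d = 1/18.455 = 0.054186 arcsec.
= 0.054186 × 1000 = 54.186 mas.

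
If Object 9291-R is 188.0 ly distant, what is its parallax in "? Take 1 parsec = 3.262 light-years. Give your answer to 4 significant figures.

0.01735 "

d = 188.0 ly ÷ 3.262 = 57.633 pc.
p = 1/d = 1/57.633 = 0.017351 arcsec.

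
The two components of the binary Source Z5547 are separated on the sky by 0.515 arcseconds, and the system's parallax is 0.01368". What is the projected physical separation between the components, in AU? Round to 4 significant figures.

37.65 AU

d = 1/p = 1/0.01368″ = 73.099 pc.
At distance d (pc), an angle of θ arcsec spans θ·d AU: s = 0.515 × 73.099 = 37.646 AU.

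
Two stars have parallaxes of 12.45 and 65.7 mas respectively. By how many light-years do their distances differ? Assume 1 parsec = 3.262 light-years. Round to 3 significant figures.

212 ly

d_A = 1/0.01245″ = 80.321 pc; d_B = 1/0.06570″ = 15.221 pc.
|d_B − d_A| = |15.221 − 80.321| = 65.1 pc = 65.1 × 3.262 ly = 212.36 ly.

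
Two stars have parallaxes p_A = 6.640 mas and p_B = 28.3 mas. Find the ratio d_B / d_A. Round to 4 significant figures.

Since d = 1/p, d_B/d_A = p_A/p_B.
= 6.640 / 28.3 = 0.23463.

0.2346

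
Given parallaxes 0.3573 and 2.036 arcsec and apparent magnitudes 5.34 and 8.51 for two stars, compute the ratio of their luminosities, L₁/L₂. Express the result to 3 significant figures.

L₁/L₂ = 602

d₁ = 1/p₁ = 1/0.3573″ = 2.7988 pc; d₂ = 1/p₂ = 1/2.036″ = 0.49116 pc.
M₁ = m₁ − 5 log₁₀ d₁ + 5 = 5.34 − 2.2349 + 5 = 8.1051.
M₂ = 8.51 − (-1.5439) + 5 = 15.0539.
L₁/L₂ = 10^(0.4(M₂ − M₁)) = 10^(0.4 × 6.9488) = 10^2.77952 = 601.89.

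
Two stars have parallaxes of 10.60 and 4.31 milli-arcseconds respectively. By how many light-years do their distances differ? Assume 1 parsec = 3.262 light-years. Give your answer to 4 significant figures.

449.1 ly

d_A = 1/0.01060″ = 94.34 pc; d_B = 1/0.004310″ = 232.02 pc.
|d_B − d_A| = |232.02 − 94.34| = 137.68 pc = 137.68 × 3.262 ly = 449.11 ly.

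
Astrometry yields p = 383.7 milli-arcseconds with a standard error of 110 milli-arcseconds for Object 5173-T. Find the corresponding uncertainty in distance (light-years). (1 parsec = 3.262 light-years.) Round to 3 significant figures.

d = 1/p, so σ_d = σ_p / p².
σ_d = 0.110 / (0.3837)² = 0.110 / 0.14723 = 0.74713 pc = 0.74713 × 3.262 ly = 2.4371 ly.

2.44 ly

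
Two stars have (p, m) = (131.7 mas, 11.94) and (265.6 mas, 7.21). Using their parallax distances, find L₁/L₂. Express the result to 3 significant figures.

L₁/L₂ = 0.0522

d₁ = 1/p₁ = 1/0.1317″ = 7.593 pc; d₂ = 1/p₂ = 1/0.2656″ = 3.7651 pc.
M₁ = m₁ − 5 log₁₀ d₁ + 5 = 11.94 − 4.4021 + 5 = 12.5379.
M₂ = 7.21 − 2.8789 + 5 = 9.3311.
L₁/L₂ = 10^(0.4(M₂ − M₁)) = 10^(0.4 × (-3.2068)) = 10^(-1.28272) = 0.052153.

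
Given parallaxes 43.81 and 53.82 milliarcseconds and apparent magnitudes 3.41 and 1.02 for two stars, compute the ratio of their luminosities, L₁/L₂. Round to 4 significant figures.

L₁/L₂ = 0.1670

d₁ = 1/p₁ = 1/0.04381″ = 22.826 pc; d₂ = 1/p₂ = 1/0.05382″ = 18.58 pc.
M₁ = m₁ − 5 log₁₀ d₁ + 5 = 3.41 − 6.7921 + 5 = 1.6179.
M₂ = 1.02 − 6.3452 + 5 = -0.3252.
L₁/L₂ = 10^(0.4(M₂ − M₁)) = 10^(0.4 × (-1.9431)) = 10^(-0.77724) = 0.16702.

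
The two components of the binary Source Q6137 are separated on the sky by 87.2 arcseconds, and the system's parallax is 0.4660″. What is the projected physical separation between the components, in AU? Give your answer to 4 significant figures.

d = 1/p = 1/0.4660″ = 2.1459 pc.
At distance d (pc), an angle of θ arcsec spans θ·d AU: s = 87.2 × 2.1459 = 187.12 AU.

187.1 AU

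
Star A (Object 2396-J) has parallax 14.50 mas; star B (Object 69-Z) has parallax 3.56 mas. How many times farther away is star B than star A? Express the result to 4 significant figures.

Since d = 1/p, d_B/d_A = p_A/p_B.
= 14.50 / 3.56 = 4.073.

4.073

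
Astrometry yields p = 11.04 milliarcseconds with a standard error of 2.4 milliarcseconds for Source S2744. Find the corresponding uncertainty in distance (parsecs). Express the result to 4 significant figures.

19.69 pc

d = 1/p, so σ_d = σ_p / p².
σ_d = 0.00240 / (0.01104)² = 0.00240 / 0.00012188 = 19.691 pc.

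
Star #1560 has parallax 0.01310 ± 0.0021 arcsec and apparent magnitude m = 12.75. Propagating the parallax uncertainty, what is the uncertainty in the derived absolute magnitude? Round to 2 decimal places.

M = m − 5 log₁₀ d + 5 = m + 5 log₁₀ p + 5, so ∂M/∂p = 5/(p ln 10).
σ_M = (5/ln 10) · (σ_p/p) = 2.1715 × 0.0021/0.01310 = 2.1715 × 0.16031 = 0.34811.

σ_M = 0.35 mag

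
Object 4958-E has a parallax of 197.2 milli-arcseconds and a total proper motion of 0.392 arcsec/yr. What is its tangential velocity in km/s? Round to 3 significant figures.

9.42 km/s

d = 1/p = 1/0.1972″ = 5.071 pc.
v_t = 4.74 × μ × d = 4.74 × 0.392 × 5.071 = 9.4223 km/s.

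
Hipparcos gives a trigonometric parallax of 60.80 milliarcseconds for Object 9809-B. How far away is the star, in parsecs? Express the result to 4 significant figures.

16.45 pc

p = 60.80 milliarcseconds = 0.06080 arcsec.
d = 1/p = 1/0.06080 = 16.447 pc.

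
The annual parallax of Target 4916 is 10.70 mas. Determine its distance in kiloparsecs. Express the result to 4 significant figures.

0.09346 kpc

p = 10.70 mas = 0.01070 arcsec.
d = 1/p = 1/0.01070 = 93.458 pc.
= 0.093458 kpc.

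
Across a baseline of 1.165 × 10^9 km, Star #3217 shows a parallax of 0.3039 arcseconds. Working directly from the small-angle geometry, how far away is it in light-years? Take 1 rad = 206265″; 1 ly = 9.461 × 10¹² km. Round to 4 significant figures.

θ = 0.3039″ = 0.3039/206265 = 1.4733 × 10^-6 rad.
d = B/θ = (1.165 × 10^9) / (1.4733 × 10^-6) = 7.9074 × 10^14 km = (7.9074 × 10^14) / (9.461 × 10^12) ly = 83.579 ly.

83.58 ly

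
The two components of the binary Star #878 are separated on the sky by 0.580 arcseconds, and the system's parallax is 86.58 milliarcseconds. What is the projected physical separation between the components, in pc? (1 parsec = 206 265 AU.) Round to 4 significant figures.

3.248 × 10^-5 pc

d = 1/p = 1/0.08658″ = 11.55 pc.
At distance d (pc), an angle of θ arcsec spans θ·d AU: s = 0.580 × 11.55 = 6.699 AU.
= 6.699 / 206265 = 3.2478 × 10^-5 pc.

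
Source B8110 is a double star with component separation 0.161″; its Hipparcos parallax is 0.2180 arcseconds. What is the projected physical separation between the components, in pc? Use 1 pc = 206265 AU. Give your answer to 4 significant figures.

d = 1/p = 1/0.2180″ = 4.5872 pc.
At distance d (pc), an angle of θ arcsec spans θ·d AU: s = 0.161 × 4.5872 = 0.73854 AU.
= 0.73854 / 206265 = 3.5805 × 10^-6 pc.

3.581 × 10^-6 pc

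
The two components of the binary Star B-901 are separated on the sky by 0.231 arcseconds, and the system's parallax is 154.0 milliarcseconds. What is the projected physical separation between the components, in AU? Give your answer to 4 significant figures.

d = 1/p = 1/0.1540″ = 6.4935 pc.
At distance d (pc), an angle of θ arcsec spans θ·d AU: s = 0.231 × 6.4935 = 1.5 AU.

1.500 AU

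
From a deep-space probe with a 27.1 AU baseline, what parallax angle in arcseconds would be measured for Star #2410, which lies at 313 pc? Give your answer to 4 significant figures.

p (arcsec) = B (AU) / d (pc).
p = 27.1 / 313 = 0.086581 arcsec.

0.08658 arcsec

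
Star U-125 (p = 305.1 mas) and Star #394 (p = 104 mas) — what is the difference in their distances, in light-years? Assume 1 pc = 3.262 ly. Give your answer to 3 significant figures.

20.7 ly

d_A = 1/0.3051″ = 3.2776 pc; d_B = 1/0.1040″ = 9.6154 pc.
|d_B − d_A| = |9.6154 − 3.2776| = 6.3378 pc = 6.3378 × 3.262 ly = 20.674 ly.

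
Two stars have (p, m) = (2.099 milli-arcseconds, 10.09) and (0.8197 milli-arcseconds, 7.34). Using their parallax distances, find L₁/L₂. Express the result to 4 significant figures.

L₁/L₂ = 0.01211

d₁ = 1/p₁ = 1/0.002099″ = 476.42 pc; d₂ = 1/p₂ = 1/0.0008197″ = 1220 pc.
M₁ = m₁ − 5 log₁₀ d₁ + 5 = 10.09 − 13.3899 + 5 = 1.7001.
M₂ = 7.34 − 15.4318 + 5 = -3.0918.
L₁/L₂ = 10^(0.4(M₂ − M₁)) = 10^(0.4 × (-4.7919)) = 10^(-1.91676) = 0.012113.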